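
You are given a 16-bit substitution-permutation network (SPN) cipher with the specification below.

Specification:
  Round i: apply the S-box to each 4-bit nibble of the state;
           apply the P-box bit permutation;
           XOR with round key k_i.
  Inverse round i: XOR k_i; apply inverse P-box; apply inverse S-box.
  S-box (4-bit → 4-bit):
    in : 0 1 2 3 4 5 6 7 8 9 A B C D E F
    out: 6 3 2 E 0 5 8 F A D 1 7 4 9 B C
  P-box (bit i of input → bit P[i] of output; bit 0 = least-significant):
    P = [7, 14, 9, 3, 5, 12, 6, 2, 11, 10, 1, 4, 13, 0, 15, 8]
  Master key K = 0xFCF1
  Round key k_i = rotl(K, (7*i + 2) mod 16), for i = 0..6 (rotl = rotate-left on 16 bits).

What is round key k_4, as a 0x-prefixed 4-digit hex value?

0x7F3C

K = 0xFCF1
k_0 = rotl(K, (7*0+2) mod 16) = rotl(K, 2) = 0xF3C7
k_1 = rotl(K, (7*1+2) mod 16) = rotl(K, 9) = 0xE3F9
k_2 = rotl(K, (7*2+2) mod 16) = rotl(K, 0) = 0xFCF1
k_3 = rotl(K, (7*3+2) mod 16) = rotl(K, 7) = 0x78FE
k_4 = rotl(K, (7*4+2) mod 16) = rotl(K, 14) = 0x7F3C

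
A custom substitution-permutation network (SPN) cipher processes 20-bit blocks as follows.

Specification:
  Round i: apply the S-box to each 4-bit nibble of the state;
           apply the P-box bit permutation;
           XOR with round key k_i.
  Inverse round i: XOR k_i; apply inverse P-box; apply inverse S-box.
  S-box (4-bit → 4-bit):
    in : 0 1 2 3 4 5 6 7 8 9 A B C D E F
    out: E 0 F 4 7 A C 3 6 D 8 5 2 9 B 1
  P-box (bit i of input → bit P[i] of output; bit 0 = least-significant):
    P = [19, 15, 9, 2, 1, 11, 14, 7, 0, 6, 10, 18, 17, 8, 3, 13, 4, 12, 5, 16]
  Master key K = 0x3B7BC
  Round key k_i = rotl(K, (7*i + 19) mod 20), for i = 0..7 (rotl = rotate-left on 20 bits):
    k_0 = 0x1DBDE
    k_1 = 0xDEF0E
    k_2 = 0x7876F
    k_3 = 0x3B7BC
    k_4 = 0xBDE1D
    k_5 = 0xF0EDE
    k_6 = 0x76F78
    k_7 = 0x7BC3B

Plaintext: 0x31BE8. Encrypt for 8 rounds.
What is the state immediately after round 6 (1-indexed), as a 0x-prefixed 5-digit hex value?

0xBB11C

s_0 = plaintext = 0x31BE8
s_1 = Round(s_0, k_0) = 0x1557D
s_2 = Round(s_1, k_1) = 0x1C648
s_3 = Round(s_2, k_2) = 0x3486D
s_4 = Round(s_3, k_3) = 0x9F250
s_5 = Round(s_4, k_4) = 0xC50E8
s_6 = Round(s_5, k_5) = 0xBB11C
s_7 = Round(s_6, k_6) = 0x5EF40
s_8 = Round(s_7, k_7) = 0x4473C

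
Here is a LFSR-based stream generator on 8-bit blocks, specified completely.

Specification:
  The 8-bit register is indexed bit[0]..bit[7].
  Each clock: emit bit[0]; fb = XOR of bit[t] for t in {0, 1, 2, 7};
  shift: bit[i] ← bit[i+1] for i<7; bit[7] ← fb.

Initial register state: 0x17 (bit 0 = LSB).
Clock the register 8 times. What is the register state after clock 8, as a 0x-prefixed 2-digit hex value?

reg_0 = 0x17
clock 1: out=1, reg = 0x8B
clock 2: out=1, reg = 0xC5
clock 3: out=1, reg = 0xE2
clock 4: out=0, reg = 0x71
clock 5: out=1, reg = 0xB8
clock 6: out=0, reg = 0xDC
clock 7: out=0, reg = 0x6E
clock 8: out=0, reg = 0x37

0x37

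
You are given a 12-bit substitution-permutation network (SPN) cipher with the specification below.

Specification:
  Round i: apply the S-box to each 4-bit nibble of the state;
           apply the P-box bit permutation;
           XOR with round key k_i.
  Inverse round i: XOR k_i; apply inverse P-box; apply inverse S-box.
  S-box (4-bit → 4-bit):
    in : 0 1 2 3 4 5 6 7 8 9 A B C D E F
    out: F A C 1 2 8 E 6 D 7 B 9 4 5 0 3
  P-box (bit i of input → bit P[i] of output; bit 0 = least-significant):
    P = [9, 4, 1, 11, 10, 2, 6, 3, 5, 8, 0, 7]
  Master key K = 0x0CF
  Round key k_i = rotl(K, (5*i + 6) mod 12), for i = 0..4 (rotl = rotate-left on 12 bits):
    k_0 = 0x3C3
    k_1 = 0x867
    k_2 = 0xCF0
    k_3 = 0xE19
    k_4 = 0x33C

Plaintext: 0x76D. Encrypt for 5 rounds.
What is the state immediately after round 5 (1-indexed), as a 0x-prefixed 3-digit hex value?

s_0 = plaintext = 0x76D
s_1 = Round(s_0, k_0) = 0x08C
s_2 = Round(s_1, k_1) = 0xD8C
s_3 = Round(s_2, k_2) = 0x89B
s_4 = Round(s_3, k_3) = 0x0FC
s_5 = Round(s_4, k_4) = 0x69B

0x69B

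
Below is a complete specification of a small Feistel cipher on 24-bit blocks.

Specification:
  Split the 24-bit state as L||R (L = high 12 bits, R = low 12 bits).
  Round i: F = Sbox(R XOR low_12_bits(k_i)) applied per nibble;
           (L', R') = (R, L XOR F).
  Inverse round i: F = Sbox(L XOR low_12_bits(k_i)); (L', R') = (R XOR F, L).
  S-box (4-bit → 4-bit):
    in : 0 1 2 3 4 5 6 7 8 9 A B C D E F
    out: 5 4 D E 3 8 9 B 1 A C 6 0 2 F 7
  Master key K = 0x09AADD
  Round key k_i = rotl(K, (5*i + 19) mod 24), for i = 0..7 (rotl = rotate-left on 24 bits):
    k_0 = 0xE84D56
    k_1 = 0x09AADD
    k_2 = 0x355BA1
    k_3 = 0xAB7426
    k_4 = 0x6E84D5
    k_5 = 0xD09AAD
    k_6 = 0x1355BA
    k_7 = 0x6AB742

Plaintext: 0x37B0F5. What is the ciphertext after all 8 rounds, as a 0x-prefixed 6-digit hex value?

s_0 = plaintext = 0x37B0F5
s_1 = Round(s_0, k_0) = 0x0F51B5
s_2 = Round(s_1, k_1) = 0x1B5664
s_3 = Round(s_2, k_2) = 0x6643BD
s_4 = Round(s_3, k_3) = 0x3BDDC2
s_5 = Round(s_4, k_4) = 0xDC29F6
s_6 = Round(s_5, k_5) = 0x9F6344
s_7 = Round(s_6, k_6) = 0x344089
s_8 = Round(s_7, k_7) = 0x089842

0x089842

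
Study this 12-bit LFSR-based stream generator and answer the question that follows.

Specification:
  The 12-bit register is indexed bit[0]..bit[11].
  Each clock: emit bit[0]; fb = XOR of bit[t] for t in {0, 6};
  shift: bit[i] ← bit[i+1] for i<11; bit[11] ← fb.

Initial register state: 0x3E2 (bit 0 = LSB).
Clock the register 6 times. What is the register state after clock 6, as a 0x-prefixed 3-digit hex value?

0xB4F

reg_0 = 0x3E2
clock 1: out=0, reg = 0x9F1
clock 2: out=1, reg = 0x4F8
clock 3: out=0, reg = 0xA7C
clock 4: out=0, reg = 0xD3E
clock 5: out=0, reg = 0x69F
clock 6: out=1, reg = 0xB4F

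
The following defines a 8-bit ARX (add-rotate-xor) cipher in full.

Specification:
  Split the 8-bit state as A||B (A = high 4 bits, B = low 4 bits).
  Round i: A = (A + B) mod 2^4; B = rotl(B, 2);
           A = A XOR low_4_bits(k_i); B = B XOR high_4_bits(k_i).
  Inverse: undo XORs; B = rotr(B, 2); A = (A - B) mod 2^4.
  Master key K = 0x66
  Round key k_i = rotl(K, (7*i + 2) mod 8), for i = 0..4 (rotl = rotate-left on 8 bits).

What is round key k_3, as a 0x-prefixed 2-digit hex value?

K = 0x66
k_0 = rotl(K, (7*0+2) mod 8) = rotl(K, 2) = 0x99
k_1 = rotl(K, (7*1+2) mod 8) = rotl(K, 1) = 0xCC
k_2 = rotl(K, (7*2+2) mod 8) = rotl(K, 0) = 0x66
k_3 = rotl(K, (7*3+2) mod 8) = rotl(K, 7) = 0x33

0x33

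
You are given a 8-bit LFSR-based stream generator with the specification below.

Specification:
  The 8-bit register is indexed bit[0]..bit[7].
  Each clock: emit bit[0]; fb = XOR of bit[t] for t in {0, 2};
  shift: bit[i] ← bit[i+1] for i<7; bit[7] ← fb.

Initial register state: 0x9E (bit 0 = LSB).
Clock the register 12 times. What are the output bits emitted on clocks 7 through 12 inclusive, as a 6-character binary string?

reg_0 = 0x9E
clock 1: out=0, reg = 0xCF
clock 2: out=1, reg = 0x67
clock 3: out=1, reg = 0x33
clock 4: out=1, reg = 0x99
clock 5: out=1, reg = 0xCC
clock 6: out=0, reg = 0xE6
clock 7: out=0, reg = 0xF3
clock 8: out=1, reg = 0xF9
clock 9: out=1, reg = 0xFC
clock 10: out=0, reg = 0xFE
clock 11: out=0, reg = 0xFF
clock 12: out=1, reg = 0x7F

011001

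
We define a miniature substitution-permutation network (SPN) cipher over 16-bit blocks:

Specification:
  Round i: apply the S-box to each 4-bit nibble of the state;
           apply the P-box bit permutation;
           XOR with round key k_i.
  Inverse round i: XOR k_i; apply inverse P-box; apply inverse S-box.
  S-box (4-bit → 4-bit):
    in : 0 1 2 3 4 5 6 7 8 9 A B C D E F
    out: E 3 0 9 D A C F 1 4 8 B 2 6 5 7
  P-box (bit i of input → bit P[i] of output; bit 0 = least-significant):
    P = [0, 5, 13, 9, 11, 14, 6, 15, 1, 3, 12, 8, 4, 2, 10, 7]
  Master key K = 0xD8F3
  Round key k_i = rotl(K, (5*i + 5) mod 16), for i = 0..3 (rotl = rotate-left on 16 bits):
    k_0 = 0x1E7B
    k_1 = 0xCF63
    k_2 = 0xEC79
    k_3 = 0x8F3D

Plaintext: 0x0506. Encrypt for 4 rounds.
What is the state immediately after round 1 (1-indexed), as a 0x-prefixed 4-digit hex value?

0xF9B7

s_0 = plaintext = 0x0506
s_1 = Round(s_0, k_0) = 0xF9B7
s_2 = Round(s_1, k_1) = 0x3156
s_3 = Round(s_2, k_2) = 0x0EE3
s_4 = Round(s_3, k_3) = 0x91FA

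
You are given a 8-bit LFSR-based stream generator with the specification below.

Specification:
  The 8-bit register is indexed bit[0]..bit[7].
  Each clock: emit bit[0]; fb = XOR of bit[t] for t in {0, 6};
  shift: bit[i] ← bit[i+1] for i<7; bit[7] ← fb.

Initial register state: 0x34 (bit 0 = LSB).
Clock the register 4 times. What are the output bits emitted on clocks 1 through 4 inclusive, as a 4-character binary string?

0010

reg_0 = 0x34
clock 1: out=0, reg = 0x1A
clock 2: out=0, reg = 0x0D
clock 3: out=1, reg = 0x86
clock 4: out=0, reg = 0x43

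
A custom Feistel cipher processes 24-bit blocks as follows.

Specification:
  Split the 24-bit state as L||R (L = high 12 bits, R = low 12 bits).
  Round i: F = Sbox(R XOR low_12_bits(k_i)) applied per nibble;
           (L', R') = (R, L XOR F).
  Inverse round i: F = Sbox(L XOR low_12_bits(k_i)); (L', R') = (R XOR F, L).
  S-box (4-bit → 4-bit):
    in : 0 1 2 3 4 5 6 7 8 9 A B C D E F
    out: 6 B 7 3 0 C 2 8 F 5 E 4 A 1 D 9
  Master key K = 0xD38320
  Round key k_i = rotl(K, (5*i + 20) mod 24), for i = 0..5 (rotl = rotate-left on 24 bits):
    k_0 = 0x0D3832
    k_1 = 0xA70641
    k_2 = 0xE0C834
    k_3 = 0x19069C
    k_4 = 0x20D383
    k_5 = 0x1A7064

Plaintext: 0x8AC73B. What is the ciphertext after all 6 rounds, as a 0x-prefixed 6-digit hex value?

0x58FAB3

s_0 = plaintext = 0x8AC73B
s_1 = Round(s_0, k_0) = 0x73B1C9
s_2 = Round(s_1, k_1) = 0x1C9FC4
s_3 = Round(s_2, k_2) = 0xFC495F
s_4 = Round(s_3, k_3) = 0x95F667
s_5 = Round(s_4, k_4) = 0x66758F
s_6 = Round(s_5, k_5) = 0x58FAB3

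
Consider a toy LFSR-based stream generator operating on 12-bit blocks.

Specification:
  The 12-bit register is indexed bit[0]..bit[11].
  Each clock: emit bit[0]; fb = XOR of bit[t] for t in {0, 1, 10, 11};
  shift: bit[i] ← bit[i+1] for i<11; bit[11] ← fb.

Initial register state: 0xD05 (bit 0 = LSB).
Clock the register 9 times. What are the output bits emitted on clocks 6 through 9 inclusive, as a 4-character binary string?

0001

reg_0 = 0xD05
clock 1: out=1, reg = 0xE82
clock 2: out=0, reg = 0xF41
clock 3: out=1, reg = 0xFA0
clock 4: out=0, reg = 0x7D0
clock 5: out=0, reg = 0xBE8
clock 6: out=0, reg = 0xDF4
clock 7: out=0, reg = 0x6FA
clock 8: out=0, reg = 0x37D
clock 9: out=1, reg = 0x9BE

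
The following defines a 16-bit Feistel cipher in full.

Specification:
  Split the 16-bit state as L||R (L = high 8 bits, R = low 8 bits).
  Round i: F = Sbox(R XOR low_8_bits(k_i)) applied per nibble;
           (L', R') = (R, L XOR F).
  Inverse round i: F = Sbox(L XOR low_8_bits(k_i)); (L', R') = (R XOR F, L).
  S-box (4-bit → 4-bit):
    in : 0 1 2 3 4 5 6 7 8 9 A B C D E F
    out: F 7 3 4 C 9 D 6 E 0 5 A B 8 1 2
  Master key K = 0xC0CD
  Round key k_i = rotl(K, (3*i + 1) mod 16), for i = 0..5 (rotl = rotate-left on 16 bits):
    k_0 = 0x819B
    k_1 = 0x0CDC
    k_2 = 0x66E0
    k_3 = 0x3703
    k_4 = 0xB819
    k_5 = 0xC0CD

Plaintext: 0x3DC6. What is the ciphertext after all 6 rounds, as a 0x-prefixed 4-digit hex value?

0xB117

s_0 = plaintext = 0x3DC6
s_1 = Round(s_0, k_0) = 0xC6A5
s_2 = Round(s_1, k_1) = 0xA5A6
s_3 = Round(s_2, k_2) = 0xA668
s_4 = Round(s_3, k_3) = 0x687C
s_5 = Round(s_4, k_4) = 0x7CB1
s_6 = Round(s_5, k_5) = 0xB117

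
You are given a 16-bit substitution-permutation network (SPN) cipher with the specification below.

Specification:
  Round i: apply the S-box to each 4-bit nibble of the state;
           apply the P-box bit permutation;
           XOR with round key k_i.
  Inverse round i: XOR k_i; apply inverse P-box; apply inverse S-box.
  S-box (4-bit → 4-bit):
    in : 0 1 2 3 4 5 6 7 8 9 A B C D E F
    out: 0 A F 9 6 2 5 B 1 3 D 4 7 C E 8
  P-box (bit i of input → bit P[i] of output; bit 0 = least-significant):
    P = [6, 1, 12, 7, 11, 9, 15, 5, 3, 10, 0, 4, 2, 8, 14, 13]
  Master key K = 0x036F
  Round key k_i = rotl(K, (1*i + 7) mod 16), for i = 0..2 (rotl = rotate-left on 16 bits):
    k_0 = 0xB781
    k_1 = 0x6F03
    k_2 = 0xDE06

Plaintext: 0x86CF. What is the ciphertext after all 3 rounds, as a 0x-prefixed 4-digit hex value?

0xCD14

s_0 = plaintext = 0x86CF
s_1 = Round(s_0, k_0) = 0x3D0C
s_2 = Round(s_1, k_1) = 0x5F54
s_3 = Round(s_2, k_2) = 0xCD14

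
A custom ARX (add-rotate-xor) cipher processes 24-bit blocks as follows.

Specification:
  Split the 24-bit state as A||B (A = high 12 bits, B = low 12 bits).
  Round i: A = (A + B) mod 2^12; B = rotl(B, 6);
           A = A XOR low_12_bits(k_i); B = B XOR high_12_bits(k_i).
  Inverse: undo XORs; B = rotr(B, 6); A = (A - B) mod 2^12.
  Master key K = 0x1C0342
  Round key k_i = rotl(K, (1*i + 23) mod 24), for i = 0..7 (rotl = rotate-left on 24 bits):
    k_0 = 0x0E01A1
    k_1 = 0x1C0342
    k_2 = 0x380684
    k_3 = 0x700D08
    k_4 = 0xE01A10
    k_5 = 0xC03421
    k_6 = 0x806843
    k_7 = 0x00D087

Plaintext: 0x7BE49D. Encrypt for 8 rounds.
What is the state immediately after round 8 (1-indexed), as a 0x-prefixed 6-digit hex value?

0x325786

s_0 = plaintext = 0x7BE49D
s_1 = Round(s_0, k_0) = 0xDFA7B2
s_2 = Round(s_1, k_1) = 0x6EED5E
s_3 = Round(s_2, k_2) = 0x2C8435
s_4 = Round(s_3, k_3) = 0xBF5A50
s_5 = Round(s_4, k_4) = 0xC55A28
s_6 = Round(s_5, k_5) = 0x25C62B
s_7 = Round(s_6, k_6) = 0x0C42DE
s_8 = Round(s_7, k_7) = 0x325786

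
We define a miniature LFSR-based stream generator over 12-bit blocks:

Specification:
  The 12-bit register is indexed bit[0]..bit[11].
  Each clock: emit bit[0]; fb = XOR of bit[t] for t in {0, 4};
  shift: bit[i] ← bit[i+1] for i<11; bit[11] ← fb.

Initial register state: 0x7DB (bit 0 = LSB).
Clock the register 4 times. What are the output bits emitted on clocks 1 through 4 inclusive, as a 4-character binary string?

reg_0 = 0x7DB
clock 1: out=1, reg = 0x3ED
clock 2: out=1, reg = 0x9F6
clock 3: out=0, reg = 0xCFB
clock 4: out=1, reg = 0x67D

1101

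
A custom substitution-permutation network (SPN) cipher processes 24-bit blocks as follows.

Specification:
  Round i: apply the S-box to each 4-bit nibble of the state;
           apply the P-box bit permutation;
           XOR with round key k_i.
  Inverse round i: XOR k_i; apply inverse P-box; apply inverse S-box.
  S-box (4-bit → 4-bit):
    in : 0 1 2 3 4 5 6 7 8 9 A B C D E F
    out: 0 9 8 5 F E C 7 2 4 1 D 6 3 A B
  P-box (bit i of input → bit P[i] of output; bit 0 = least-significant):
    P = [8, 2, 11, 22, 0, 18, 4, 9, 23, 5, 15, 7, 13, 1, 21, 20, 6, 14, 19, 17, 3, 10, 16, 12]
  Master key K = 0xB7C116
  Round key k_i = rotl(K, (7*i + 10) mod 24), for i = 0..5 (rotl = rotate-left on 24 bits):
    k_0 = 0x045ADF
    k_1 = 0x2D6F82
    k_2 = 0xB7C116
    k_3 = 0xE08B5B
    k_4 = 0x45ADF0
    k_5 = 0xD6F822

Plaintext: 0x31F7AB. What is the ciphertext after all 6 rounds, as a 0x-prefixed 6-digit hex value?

s_0 = plaintext = 0x31F7AB
s_1 = Round(s_0, k_0) = 0xD7F3B4
s_2 = Round(s_1, k_1) = 0xF580DD
s_3 = Round(s_2, k_2) = 0xB99419
s_4 = Round(s_3, k_3) = 0x4911F2
s_5 = Round(s_4, k_4) = 0x989B79
s_6 = Round(s_5, k_5) = 0x7330B3

0x7330B3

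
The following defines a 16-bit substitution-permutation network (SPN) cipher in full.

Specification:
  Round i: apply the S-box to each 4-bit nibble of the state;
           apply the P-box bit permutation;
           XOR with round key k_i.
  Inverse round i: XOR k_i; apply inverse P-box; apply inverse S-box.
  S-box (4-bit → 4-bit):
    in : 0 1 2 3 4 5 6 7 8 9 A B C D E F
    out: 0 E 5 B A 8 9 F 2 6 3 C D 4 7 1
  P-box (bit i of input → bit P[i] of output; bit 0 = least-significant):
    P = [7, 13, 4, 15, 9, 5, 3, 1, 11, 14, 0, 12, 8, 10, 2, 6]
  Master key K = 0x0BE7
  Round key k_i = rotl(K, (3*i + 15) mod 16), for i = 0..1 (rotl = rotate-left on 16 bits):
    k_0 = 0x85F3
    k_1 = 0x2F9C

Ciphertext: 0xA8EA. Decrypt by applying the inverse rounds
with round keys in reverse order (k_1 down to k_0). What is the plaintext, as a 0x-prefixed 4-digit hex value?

s_0 = ciphertext = 0xA8EA
s_1 = InvRound(s_0, k_1) = 0x703B
s_2 = InvRound(s_1, k_0) = 0x34D3

0x34D3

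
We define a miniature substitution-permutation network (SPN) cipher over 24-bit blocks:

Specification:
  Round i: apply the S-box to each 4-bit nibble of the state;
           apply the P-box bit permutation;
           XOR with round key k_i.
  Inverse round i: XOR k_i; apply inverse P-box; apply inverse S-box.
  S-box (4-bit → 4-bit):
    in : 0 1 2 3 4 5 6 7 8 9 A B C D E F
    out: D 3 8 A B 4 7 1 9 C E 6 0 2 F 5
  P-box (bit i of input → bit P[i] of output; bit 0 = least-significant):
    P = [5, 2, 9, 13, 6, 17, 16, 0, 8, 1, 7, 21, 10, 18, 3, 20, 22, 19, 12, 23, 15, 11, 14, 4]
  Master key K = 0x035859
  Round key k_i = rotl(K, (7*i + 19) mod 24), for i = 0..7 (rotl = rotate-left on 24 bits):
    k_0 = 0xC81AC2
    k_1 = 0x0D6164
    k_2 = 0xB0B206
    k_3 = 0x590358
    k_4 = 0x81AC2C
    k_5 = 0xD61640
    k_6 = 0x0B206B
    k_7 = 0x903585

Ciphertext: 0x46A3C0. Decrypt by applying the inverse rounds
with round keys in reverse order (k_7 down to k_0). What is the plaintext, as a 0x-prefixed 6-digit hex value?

0xC04E6A

s_0 = ciphertext = 0x46A3C0
s_1 = InvRound(s_0, k_7) = 0x704C4B
s_2 = InvRound(s_1, k_6) = 0xB182B8
s_3 = InvRound(s_2, k_5) = 0x8F6967
s_4 = InvRound(s_3, k_4) = 0xFD614C
s_5 = InvRound(s_4, k_3) = 0x92D2CA
s_6 = InvRound(s_5, k_2) = 0x5C5913
s_7 = InvRound(s_6, k_1) = 0x3F2D04
s_8 = InvRound(s_7, k_0) = 0xC04E6A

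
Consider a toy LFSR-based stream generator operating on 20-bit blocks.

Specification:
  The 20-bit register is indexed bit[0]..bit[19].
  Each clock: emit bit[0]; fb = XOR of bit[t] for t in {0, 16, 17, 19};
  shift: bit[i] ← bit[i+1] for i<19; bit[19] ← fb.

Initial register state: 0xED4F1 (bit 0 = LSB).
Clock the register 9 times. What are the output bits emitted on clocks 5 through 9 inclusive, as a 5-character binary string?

11110

reg_0 = 0xED4F1
clock 1: out=1, reg = 0xF6A78
clock 2: out=0, reg = 0xFB53C
clock 3: out=0, reg = 0xFDA9E
clock 4: out=0, reg = 0xFED4F
clock 5: out=1, reg = 0x7F6A7
clock 6: out=1, reg = 0xBFB53
clock 7: out=1, reg = 0x5FDA9
clock 8: out=1, reg = 0x2FED4
clock 9: out=0, reg = 0x97F6A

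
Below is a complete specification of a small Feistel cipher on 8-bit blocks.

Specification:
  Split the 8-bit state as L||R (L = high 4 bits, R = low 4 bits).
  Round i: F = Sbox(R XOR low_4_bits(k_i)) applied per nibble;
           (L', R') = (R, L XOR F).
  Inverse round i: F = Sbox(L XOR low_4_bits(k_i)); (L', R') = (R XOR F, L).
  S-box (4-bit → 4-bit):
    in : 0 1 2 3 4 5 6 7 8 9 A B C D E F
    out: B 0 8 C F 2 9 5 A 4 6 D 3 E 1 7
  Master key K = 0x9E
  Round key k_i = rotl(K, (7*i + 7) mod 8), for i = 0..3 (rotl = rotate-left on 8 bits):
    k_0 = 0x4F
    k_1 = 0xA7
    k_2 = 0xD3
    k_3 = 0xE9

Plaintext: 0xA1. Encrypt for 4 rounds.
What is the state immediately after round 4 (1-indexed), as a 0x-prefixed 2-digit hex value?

0xBA

s_0 = plaintext = 0xA1
s_1 = Round(s_0, k_0) = 0x1B
s_2 = Round(s_1, k_1) = 0xB2
s_3 = Round(s_2, k_2) = 0x2B
s_4 = Round(s_3, k_3) = 0xBA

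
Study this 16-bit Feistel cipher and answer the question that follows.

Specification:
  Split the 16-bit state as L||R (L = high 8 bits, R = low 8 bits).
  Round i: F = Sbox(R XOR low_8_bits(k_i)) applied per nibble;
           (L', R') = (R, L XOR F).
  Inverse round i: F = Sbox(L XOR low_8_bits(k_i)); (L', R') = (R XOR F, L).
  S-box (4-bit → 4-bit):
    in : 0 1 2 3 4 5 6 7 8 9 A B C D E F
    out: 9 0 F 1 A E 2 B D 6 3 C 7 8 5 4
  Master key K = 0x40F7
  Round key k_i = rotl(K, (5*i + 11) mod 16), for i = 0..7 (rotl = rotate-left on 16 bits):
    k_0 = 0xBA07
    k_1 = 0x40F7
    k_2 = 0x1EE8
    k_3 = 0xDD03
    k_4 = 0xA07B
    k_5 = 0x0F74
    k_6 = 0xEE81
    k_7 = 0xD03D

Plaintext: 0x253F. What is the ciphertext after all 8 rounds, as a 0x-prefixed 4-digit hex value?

s_0 = plaintext = 0x253F
s_1 = Round(s_0, k_0) = 0x3F38
s_2 = Round(s_1, k_1) = 0x384B
s_3 = Round(s_2, k_2) = 0x4B09
s_4 = Round(s_3, k_3) = 0x09D8
s_5 = Round(s_4, k_4) = 0xD838
s_6 = Round(s_5, k_5) = 0x387F
s_7 = Round(s_6, k_6) = 0x7F7D
s_8 = Round(s_7, k_7) = 0x7DD6

0x7DD6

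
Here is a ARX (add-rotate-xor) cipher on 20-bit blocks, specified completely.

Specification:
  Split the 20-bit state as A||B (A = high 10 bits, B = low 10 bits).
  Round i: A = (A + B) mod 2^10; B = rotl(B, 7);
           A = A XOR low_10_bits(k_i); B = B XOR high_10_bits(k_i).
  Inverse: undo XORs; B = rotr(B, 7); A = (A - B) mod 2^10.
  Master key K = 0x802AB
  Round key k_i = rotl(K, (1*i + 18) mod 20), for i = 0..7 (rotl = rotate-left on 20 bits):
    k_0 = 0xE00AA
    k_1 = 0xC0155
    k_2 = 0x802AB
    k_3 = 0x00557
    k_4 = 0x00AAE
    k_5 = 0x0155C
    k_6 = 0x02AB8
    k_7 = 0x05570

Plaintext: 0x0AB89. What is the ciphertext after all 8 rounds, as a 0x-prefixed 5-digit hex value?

s_0 = plaintext = 0x0AB89
s_1 = Round(s_0, k_0) = 0xC6771
s_2 = Round(s_1, k_1) = 0xF7FEE
s_3 = Round(s_2, k_2) = 0x5997D
s_4 = Round(s_3, k_3) = 0xED2AE
s_5 = Round(s_4, k_4) = 0x33357
s_6 = Round(s_5, k_5) = 0x5FFEF
s_7 = Round(s_6, k_6) = 0xF5BF7
s_8 = Round(s_7, k_7) = 0xAF7EB

0xAF7EB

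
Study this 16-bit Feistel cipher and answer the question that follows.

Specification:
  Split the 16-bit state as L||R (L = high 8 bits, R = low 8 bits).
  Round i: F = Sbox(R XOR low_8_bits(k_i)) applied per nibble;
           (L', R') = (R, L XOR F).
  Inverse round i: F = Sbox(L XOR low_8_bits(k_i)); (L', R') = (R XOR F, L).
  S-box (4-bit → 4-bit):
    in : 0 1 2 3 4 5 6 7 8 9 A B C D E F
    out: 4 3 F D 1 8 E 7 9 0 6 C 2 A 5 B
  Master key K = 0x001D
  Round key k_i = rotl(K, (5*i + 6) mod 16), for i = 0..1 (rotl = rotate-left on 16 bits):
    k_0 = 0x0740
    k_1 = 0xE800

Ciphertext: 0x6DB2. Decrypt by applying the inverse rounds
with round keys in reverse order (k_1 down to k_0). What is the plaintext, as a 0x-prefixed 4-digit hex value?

0x5458

s_0 = ciphertext = 0x6DB2
s_1 = InvRound(s_0, k_1) = 0x586D
s_2 = InvRound(s_1, k_0) = 0x5458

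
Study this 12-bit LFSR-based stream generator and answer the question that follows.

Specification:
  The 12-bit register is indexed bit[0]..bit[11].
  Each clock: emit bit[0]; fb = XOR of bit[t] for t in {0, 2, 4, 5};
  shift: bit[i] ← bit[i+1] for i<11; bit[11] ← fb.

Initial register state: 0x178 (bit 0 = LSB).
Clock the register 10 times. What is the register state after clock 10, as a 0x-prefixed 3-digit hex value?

reg_0 = 0x178
clock 1: out=0, reg = 0x0BC
clock 2: out=0, reg = 0x85E
clock 3: out=0, reg = 0x42F
clock 4: out=1, reg = 0xA17
clock 5: out=1, reg = 0xD0B
clock 6: out=1, reg = 0xE85
clock 7: out=1, reg = 0x742
clock 8: out=0, reg = 0x3A1
clock 9: out=1, reg = 0x1D0
clock 10: out=0, reg = 0x8E8

0x8E8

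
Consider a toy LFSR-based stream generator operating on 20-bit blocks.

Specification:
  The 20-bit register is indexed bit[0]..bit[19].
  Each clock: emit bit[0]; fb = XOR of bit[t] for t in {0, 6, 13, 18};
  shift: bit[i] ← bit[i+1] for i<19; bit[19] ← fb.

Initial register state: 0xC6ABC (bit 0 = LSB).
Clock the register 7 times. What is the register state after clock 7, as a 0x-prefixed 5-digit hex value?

reg_0 = 0xC6ABC
clock 1: out=0, reg = 0x6355E
clock 2: out=0, reg = 0xB1AAF
clock 3: out=1, reg = 0xD8D57
clock 4: out=1, reg = 0xEC6AB
clock 5: out=1, reg = 0x76355
clock 6: out=1, reg = 0x3B1AA
clock 7: out=0, reg = 0x9D8D5

0x9D8D5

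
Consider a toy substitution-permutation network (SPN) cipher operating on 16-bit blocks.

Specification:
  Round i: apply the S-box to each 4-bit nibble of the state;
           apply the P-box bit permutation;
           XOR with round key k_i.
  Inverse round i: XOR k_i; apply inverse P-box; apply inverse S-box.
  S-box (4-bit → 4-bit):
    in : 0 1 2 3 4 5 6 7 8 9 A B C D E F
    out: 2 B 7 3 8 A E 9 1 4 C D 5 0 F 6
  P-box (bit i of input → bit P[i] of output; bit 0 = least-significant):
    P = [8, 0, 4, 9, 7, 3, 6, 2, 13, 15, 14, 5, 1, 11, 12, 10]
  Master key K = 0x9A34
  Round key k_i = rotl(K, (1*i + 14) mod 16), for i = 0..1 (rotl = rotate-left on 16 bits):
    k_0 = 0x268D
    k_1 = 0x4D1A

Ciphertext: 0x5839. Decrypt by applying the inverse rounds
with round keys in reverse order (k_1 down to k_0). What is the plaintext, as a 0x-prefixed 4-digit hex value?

0xC06A

s_0 = ciphertext = 0x5839
s_1 = InvRound(s_0, k_1) = 0xB4D3
s_2 = InvRound(s_1, k_0) = 0xC06A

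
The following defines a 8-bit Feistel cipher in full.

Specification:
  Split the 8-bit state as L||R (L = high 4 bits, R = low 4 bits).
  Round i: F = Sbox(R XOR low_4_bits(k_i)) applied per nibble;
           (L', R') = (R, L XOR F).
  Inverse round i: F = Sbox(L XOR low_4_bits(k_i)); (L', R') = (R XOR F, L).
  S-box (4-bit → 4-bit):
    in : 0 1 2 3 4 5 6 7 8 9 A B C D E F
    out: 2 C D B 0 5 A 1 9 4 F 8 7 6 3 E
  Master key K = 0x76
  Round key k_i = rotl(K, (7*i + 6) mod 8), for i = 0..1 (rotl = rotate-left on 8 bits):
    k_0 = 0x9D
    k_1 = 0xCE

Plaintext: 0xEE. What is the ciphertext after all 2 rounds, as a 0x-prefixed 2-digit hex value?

s_0 = plaintext = 0xEE
s_1 = Round(s_0, k_0) = 0xE5
s_2 = Round(s_1, k_1) = 0x56

0x56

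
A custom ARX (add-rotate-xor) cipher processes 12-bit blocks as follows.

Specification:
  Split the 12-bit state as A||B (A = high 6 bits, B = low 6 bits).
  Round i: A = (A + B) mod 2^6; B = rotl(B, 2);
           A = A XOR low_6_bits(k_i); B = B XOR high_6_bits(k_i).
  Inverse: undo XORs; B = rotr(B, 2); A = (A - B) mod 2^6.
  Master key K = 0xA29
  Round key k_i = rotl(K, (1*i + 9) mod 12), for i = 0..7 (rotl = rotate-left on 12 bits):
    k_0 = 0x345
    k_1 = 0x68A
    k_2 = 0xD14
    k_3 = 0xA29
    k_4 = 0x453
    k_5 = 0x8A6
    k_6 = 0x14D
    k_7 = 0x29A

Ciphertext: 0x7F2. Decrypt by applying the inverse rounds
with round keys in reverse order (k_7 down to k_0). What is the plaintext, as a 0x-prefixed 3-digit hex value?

0xD91

s_0 = ciphertext = 0x7F2
s_1 = InvRound(s_0, k_7) = 0xDCE
s_2 = InvRound(s_1, k_6) = 0x232
s_3 = InvRound(s_2, k_5) = 0xA84
s_4 = InvRound(s_3, k_4) = 0x915
s_5 = InvRound(s_4, k_3) = 0xB9F
s_6 = InvRound(s_5, k_2) = 0x03A
s_7 = InvRound(s_6, k_1) = 0x088
s_8 = InvRound(s_7, k_0) = 0xD91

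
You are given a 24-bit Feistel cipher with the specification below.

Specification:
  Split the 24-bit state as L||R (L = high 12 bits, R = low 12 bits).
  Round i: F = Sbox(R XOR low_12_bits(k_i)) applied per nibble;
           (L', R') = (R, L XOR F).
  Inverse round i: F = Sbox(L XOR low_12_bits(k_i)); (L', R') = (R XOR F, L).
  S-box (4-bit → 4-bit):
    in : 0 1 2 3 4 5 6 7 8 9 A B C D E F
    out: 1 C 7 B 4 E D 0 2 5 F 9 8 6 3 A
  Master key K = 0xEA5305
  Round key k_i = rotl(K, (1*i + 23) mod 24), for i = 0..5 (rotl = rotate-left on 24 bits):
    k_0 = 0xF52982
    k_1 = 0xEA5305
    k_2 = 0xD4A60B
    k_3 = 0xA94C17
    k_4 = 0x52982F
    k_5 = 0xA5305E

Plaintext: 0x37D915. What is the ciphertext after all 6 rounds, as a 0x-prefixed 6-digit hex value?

0x2FFCAC

s_0 = plaintext = 0x37D915
s_1 = Round(s_0, k_0) = 0x91522D
s_2 = Round(s_1, k_1) = 0x22D567
s_3 = Round(s_2, k_2) = 0x5679F5
s_4 = Round(s_3, k_3) = 0x9F5B50
s_5 = Round(s_4, k_4) = 0xB502FF
s_6 = Round(s_5, k_5) = 0x2FFCAC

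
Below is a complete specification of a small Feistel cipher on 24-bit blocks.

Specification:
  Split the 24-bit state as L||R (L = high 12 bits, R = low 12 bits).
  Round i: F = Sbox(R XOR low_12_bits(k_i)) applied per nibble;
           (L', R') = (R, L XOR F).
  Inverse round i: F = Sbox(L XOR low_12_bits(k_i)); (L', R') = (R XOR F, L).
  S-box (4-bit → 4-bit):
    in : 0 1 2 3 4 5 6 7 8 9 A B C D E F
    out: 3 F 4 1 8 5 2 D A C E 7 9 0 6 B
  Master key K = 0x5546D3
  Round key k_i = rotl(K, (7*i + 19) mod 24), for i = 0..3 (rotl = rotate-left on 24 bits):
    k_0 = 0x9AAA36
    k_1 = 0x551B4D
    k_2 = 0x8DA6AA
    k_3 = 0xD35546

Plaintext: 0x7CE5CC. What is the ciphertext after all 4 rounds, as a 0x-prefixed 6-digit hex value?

s_0 = plaintext = 0x7CE5CC
s_1 = Round(s_0, k_0) = 0x5CCC70
s_2 = Round(s_1, k_1) = 0xC708DC
s_3 = Round(s_2, k_2) = 0x8DCAA2
s_4 = Round(s_3, k_3) = 0xAA23B4

0xAA23B4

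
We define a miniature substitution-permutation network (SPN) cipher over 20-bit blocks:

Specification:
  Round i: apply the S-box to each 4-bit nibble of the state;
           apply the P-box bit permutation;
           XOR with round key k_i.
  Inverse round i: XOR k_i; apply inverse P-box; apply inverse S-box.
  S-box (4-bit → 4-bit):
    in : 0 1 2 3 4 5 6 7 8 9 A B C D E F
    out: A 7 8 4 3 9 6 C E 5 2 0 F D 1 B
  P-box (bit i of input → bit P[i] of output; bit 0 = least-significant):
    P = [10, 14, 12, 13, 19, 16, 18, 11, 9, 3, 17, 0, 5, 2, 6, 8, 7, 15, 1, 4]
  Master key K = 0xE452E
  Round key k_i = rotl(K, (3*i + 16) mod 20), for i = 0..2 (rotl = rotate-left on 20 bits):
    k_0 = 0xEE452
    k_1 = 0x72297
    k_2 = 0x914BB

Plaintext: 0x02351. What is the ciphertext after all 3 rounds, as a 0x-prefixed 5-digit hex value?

0x1AD64

s_0 = plaintext = 0x02351
s_1 = Round(s_0, k_0) = 0x43942
s_2 = Round(s_1, k_1) = 0xC8057
s_3 = Round(s_2, k_2) = 0x1AD64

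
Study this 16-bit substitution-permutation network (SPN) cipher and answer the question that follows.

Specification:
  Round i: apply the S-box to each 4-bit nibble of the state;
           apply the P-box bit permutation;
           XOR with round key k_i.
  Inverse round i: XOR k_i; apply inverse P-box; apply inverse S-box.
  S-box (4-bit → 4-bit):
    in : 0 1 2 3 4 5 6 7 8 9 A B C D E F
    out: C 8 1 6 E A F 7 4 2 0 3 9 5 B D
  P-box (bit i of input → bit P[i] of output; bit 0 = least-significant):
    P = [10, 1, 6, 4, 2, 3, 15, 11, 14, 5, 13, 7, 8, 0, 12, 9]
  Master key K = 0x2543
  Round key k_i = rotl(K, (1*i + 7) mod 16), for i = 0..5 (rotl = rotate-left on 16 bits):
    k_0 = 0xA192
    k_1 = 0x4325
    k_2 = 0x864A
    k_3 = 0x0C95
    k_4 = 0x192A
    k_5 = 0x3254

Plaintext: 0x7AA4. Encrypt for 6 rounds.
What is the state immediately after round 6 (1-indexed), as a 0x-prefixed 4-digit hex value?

0xDA82

s_0 = plaintext = 0x7AA4
s_1 = Round(s_0, k_0) = 0xB0C1
s_2 = Round(s_1, k_1) = 0x6AB0
s_3 = Round(s_2, k_2) = 0x9517
s_4 = Round(s_3, k_3) = 0x0076
s_5 = Round(s_4, k_4) = 0xAFF4
s_6 = Round(s_5, k_5) = 0xDA82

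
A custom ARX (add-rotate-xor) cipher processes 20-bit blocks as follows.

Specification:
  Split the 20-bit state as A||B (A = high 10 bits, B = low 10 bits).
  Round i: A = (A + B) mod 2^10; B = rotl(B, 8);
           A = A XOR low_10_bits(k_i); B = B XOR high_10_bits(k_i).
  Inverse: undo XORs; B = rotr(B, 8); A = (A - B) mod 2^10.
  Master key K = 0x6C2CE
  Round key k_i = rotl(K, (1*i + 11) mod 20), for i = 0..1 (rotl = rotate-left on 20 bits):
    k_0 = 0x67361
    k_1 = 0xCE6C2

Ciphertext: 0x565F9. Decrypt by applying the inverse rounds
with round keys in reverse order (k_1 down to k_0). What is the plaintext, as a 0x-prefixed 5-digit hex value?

s_0 = ciphertext = 0x565F9
s_1 = InvRound(s_0, k_1) = 0x26702
s_2 = InvRound(s_1, k_0) = 0x5FA7A

0x5FA7A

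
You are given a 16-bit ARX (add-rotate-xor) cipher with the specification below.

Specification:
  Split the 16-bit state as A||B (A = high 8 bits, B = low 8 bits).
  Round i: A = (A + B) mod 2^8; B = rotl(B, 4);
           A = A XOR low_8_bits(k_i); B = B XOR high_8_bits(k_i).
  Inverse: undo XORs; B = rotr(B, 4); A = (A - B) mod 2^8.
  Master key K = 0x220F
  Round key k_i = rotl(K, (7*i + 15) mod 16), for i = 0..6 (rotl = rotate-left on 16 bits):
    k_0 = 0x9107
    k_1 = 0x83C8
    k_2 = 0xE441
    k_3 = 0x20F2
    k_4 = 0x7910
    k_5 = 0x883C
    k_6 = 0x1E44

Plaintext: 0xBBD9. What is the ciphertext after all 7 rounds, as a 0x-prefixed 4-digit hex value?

s_0 = plaintext = 0xBBD9
s_1 = Round(s_0, k_0) = 0x930C
s_2 = Round(s_1, k_1) = 0x5743
s_3 = Round(s_2, k_2) = 0xDBD0
s_4 = Round(s_3, k_3) = 0x592D
s_5 = Round(s_4, k_4) = 0x96AB
s_6 = Round(s_5, k_5) = 0x7D32
s_7 = Round(s_6, k_6) = 0xEB3D

0xEB3D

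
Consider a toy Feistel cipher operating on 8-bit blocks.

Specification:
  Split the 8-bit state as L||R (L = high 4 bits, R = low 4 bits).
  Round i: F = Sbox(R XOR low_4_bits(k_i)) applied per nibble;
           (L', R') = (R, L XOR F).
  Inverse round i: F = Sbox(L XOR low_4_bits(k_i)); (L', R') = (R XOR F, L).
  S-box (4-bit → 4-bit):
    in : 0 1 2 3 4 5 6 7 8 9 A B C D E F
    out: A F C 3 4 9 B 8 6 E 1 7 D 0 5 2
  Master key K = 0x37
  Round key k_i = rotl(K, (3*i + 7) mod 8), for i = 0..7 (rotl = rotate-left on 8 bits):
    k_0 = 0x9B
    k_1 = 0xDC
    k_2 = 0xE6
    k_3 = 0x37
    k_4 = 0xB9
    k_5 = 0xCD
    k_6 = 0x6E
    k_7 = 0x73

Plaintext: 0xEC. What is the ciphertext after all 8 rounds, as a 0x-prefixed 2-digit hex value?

0x39

s_0 = plaintext = 0xEC
s_1 = Round(s_0, k_0) = 0xC6
s_2 = Round(s_1, k_1) = 0x6D
s_3 = Round(s_2, k_2) = 0xD1
s_4 = Round(s_3, k_3) = 0x16
s_5 = Round(s_4, k_4) = 0x63
s_6 = Round(s_5, k_5) = 0x33
s_7 = Round(s_6, k_6) = 0x33
s_8 = Round(s_7, k_7) = 0x39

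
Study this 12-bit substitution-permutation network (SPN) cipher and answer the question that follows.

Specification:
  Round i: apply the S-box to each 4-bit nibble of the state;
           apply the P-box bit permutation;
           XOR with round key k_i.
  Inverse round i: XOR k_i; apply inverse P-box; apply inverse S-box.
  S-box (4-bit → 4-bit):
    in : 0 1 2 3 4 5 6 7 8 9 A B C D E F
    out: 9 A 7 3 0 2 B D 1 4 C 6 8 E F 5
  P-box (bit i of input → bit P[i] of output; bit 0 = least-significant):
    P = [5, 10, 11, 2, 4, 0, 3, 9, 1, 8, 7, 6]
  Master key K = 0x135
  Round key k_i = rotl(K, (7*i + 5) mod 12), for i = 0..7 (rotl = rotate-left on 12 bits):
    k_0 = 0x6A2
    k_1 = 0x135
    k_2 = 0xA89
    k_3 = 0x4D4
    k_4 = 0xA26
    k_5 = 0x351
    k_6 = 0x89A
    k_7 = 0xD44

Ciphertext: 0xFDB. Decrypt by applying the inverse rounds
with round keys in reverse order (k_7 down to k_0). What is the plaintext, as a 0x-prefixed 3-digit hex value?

0xBA4

s_0 = ciphertext = 0xFDB
s_1 = InvRound(s_0, k_7) = 0xFEC
s_2 = InvRound(s_1, k_6) = 0x606
s_3 = InvRound(s_2, k_5) = 0x631
s_4 = InvRound(s_3, k_4) = 0x83D
s_5 = InvRound(s_4, k_3) = 0xAB2
s_6 = InvRound(s_5, k_2) = 0x828
s_7 = InvRound(s_6, k_1) = 0x52A
s_8 = InvRound(s_7, k_0) = 0xBA4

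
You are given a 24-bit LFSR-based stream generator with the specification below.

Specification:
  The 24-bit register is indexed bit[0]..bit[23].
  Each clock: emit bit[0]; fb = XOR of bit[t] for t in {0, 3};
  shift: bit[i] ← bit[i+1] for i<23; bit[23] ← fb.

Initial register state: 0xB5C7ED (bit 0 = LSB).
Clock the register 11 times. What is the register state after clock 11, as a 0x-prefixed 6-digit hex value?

reg_0 = 0xB5C7ED
clock 1: out=1, reg = 0x5AE3F6
clock 2: out=0, reg = 0x2D71FB
clock 3: out=1, reg = 0x16B8FD
clock 4: out=1, reg = 0x0B5C7E
clock 5: out=0, reg = 0x85AE3F
clock 6: out=1, reg = 0x42D71F
clock 7: out=1, reg = 0x216B8F
clock 8: out=1, reg = 0x10B5C7
clock 9: out=1, reg = 0x885AE3
clock 10: out=1, reg = 0xC42D71
clock 11: out=1, reg = 0xE216B8

0xE216B8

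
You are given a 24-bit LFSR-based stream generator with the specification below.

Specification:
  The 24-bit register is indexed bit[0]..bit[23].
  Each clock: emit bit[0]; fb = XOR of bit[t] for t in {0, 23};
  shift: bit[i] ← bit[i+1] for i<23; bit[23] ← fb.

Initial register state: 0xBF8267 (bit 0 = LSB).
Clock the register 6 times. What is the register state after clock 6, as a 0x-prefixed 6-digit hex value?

reg_0 = 0xBF8267
clock 1: out=1, reg = 0x5FC133
clock 2: out=1, reg = 0xAFE099
clock 3: out=1, reg = 0x57F04C
clock 4: out=0, reg = 0x2BF826
clock 5: out=0, reg = 0x15FC13
clock 6: out=1, reg = 0x8AFE09

0x8AFE09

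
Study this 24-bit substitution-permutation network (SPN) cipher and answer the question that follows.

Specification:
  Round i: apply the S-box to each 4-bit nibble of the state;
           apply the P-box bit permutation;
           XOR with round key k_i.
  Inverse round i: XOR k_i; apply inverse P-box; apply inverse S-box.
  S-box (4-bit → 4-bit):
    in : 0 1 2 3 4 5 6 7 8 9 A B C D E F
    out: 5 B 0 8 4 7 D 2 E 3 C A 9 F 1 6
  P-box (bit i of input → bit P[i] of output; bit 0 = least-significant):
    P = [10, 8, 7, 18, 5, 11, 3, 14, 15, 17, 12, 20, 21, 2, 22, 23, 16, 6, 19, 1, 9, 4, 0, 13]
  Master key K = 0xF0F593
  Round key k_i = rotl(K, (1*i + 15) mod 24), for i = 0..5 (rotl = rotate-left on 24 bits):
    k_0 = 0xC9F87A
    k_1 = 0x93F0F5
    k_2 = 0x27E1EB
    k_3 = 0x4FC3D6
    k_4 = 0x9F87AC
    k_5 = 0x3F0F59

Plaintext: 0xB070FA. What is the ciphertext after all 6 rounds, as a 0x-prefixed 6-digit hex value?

s_0 = plaintext = 0xB070FA
s_1 = Round(s_0, k_0) = 0xC440E6
s_2 = Round(s_1, k_1) = 0xDF4655
s_3 = Round(s_2, k_2) = 0x7F5E12
s_4 = Round(s_3, k_3) = 0x270BA2
s_5 = Round(s_4, k_4) = 0xEDC7E4
s_6 = Round(s_5, k_5) = 0x940DBB

0x940DBB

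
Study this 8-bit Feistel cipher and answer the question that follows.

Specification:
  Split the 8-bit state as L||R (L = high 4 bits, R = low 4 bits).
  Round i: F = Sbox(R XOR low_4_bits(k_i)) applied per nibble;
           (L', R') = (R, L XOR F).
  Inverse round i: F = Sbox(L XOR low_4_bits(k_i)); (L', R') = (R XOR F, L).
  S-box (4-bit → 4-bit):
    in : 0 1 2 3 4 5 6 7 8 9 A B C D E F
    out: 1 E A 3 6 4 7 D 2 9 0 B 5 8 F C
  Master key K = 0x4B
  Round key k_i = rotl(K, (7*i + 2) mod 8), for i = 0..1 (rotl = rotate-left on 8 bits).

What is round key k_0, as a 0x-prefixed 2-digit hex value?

0x2D

K = 0x4B
k_0 = rotl(K, (7*0+2) mod 8) = rotl(K, 2) = 0x2D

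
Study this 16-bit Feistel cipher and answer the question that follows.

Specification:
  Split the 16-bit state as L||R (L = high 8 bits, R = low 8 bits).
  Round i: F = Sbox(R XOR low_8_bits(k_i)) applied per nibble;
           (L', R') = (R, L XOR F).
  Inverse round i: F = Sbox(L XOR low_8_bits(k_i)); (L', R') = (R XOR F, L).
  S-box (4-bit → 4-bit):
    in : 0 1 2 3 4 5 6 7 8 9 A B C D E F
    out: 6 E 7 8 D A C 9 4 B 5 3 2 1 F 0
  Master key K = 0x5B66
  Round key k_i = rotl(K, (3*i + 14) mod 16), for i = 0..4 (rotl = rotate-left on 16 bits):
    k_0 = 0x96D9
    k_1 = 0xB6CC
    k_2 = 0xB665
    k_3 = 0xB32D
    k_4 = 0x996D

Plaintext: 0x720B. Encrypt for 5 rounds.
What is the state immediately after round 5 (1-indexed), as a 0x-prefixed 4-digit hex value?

0x770A

s_0 = plaintext = 0x720B
s_1 = Round(s_0, k_0) = 0x0B65
s_2 = Round(s_1, k_1) = 0x6550
s_3 = Round(s_2, k_2) = 0x50EF
s_4 = Round(s_3, k_3) = 0xEF77
s_5 = Round(s_4, k_4) = 0x770A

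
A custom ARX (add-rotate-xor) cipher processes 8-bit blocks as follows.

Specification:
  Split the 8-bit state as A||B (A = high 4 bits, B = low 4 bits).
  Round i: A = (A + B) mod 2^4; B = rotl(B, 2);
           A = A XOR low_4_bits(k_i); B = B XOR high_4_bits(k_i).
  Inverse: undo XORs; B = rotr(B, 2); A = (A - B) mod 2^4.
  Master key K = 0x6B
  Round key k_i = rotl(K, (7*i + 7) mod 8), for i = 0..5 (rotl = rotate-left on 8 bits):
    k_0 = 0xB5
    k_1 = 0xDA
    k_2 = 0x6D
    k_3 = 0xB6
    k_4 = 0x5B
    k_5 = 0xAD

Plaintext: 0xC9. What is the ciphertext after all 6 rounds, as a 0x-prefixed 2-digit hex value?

s_0 = plaintext = 0xC9
s_1 = Round(s_0, k_0) = 0x0D
s_2 = Round(s_1, k_1) = 0x7A
s_3 = Round(s_2, k_2) = 0xCC
s_4 = Round(s_3, k_3) = 0xE8
s_5 = Round(s_4, k_4) = 0xD7
s_6 = Round(s_5, k_5) = 0x97

0x97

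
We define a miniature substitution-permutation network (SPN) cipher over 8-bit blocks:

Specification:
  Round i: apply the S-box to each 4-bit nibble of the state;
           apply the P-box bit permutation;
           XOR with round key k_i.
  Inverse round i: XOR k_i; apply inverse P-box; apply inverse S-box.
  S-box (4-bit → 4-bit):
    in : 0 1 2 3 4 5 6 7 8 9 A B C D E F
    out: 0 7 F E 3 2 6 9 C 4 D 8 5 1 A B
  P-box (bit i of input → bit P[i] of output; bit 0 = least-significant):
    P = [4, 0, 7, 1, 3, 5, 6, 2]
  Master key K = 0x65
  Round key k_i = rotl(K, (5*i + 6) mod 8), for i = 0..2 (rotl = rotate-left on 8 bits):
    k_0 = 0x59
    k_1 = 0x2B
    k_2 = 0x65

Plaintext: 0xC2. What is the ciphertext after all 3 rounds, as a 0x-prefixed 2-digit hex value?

s_0 = plaintext = 0xC2
s_1 = Round(s_0, k_0) = 0x82
s_2 = Round(s_1, k_1) = 0xFC
s_3 = Round(s_2, k_2) = 0xD9

0xD9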